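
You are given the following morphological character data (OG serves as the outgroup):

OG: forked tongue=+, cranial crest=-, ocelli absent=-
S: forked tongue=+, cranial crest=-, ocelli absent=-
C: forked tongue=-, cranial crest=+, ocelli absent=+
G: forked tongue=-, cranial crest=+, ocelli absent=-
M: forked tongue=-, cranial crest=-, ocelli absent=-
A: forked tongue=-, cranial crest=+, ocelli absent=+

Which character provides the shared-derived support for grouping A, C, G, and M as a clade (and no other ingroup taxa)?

forked tongue

Character polarity is set by the outgroup: the derived state is whichever differs from the outgroup's state, so for forked tongue the derived state is '-', and for the remaining characters it is '+'.
Only A, C, G, and M show the derived state '-' for forked tongue, supporting them as a clade.
cranial crest (derived state '+') is shared by A, C, and G — a synapomorphy uniting that clade.
ocelli absent (derived state '+') is shared by A and C — a synapomorphy uniting that clade.
Most parsimonious ingroup topology: (S,(((C,A),G),M)).
The clade {A, C, G, M} is supported by forked tongue: its derived state '-' occurs in exactly those taxa and in no other taxon (including the outgroup).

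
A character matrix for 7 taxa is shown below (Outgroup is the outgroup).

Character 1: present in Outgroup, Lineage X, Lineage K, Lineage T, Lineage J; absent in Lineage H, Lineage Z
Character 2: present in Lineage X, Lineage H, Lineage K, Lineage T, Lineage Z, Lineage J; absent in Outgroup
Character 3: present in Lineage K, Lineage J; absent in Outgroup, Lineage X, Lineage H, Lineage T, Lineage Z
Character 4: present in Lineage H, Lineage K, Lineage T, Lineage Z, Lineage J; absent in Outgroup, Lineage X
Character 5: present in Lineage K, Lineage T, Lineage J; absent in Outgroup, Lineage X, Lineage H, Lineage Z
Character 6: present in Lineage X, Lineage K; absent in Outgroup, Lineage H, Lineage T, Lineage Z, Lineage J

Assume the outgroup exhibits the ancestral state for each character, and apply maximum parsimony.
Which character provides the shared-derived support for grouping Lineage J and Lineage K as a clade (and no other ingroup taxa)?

Character 3

Character polarity is set by the outgroup: the derived state is whichever differs from the outgroup's state, so for Character 1 the derived state is 'absent', and for the remaining characters it is 'present'.
Only Lineage H and Lineage Z show the derived state 'absent' for Character 1, supporting them as a clade.
All ingroup taxa share the derived state 'present' for Character 2; it defines the ingroup but does not resolve relationships within it.
Character 3 (derived state 'present') is shared by Lineage J and Lineage K — a synapomorphy uniting that clade.
Character 4 (derived state 'present') is shared by Lineage H, Lineage J, Lineage K, Lineage T, and Lineage Z — a synapomorphy uniting that clade.
Character 5 (derived state 'present') is shared by Lineage J, Lineage K, and Lineage T — a synapomorphy uniting that clade.
Character 6 (state 'present') occurs in Lineage K and Lineage X but conflicts with the nesting implied by the other characters — most parsimoniously interpreted as homoplasy.
Most parsimonious ingroup topology: (Lineage X,((Lineage H,Lineage Z),((Lineage K,Lineage J),Lineage T))).
The clade {Lineage J, Lineage K} is supported by Character 3: its derived state 'present' occurs in exactly those taxa and in no other taxon (including the outgroup).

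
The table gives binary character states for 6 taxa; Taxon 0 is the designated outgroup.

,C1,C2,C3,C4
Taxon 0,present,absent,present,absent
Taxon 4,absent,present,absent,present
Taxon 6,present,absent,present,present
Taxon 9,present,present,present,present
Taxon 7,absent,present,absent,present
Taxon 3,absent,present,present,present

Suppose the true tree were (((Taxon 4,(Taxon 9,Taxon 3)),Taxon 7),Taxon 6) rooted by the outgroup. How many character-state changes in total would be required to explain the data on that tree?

6

Map each character onto (((Taxon 4,(Taxon 9,Taxon 3)),Taxon 7),Taxon 6) (rooted by Taxon 0) and count the minimum state changes it requires (Fitch parsimony):
C1: 2; C2: 1; C3: 2; C4: 1.
Total tree length = 6.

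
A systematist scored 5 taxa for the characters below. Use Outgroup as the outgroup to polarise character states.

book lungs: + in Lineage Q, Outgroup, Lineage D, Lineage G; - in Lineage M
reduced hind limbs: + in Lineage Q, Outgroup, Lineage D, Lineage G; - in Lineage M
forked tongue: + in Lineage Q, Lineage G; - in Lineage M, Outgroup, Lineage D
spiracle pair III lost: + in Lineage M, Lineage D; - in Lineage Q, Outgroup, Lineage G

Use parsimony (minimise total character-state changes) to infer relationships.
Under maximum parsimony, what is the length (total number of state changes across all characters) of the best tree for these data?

Character polarity is set by the outgroup: the derived state is whichever differs from the outgroup's state, so for book lungs, reduced hind limbs the derived state is '-', and for the remaining characters it is '+'.
book lungs: derived state '-' in Lineage M only — an autapomorphy, so it tells us nothing about relationships among taxa.
reduced hind limbs (derived state '-') is unique to Lineage M (autapomorphy; uninformative for grouping).
Only Lineage G and Lineage Q show the derived state '+' for forked tongue, supporting them as a clade.
Only Lineage D and Lineage M show the derived state '+' for spiracle pair III lost, supporting them as a clade.
Most parsimonious ingroup topology: ((Lineage M,Lineage D),(Lineage G,Lineage Q)).
Changes per character on this tree: book lungs: 1; reduced hind limbs: 1; forked tongue: 1; spiracle pair III lost: 1.
Total = 4.

4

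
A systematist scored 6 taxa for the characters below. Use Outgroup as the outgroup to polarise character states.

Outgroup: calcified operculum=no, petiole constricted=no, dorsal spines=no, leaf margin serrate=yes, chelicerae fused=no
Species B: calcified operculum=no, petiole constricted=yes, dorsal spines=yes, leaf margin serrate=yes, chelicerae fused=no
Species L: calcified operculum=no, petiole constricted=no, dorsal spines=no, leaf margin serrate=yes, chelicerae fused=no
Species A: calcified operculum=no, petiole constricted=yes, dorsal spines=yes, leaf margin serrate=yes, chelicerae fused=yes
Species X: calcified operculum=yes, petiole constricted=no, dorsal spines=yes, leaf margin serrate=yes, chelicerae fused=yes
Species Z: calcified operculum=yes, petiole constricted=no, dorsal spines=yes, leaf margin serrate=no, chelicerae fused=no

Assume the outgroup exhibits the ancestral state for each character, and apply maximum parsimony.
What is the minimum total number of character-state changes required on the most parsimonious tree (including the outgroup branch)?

Character polarity is set by the outgroup: the derived state is whichever differs from the outgroup's state, so for leaf margin serrate the derived state is 'no', and for the remaining characters it is 'yes'.
calcified operculum: derived state 'yes' in Species X and Species Z only — synapomorphy for {Species X, Species Z}.
petiole constricted (derived state 'yes') is shared by Species A and Species B — a synapomorphy uniting that clade.
dorsal spines: derived state 'yes' in Species A, Species B, Species X, and Species Z only — synapomorphy for {Species A, Species B, Species X, Species Z}.
leaf margin serrate (derived state 'no') is unique to Species Z (autapomorphy; uninformative for grouping).
chelicerae fused (state 'yes') occurs in Species A and Species X but conflicts with the nesting implied by the other characters — most parsimoniously interpreted as homoplasy.
Most parsimonious ingroup topology: (((Species B,Species A),(Species X,Species Z)),Species L).
Changes per character on this tree: calcified operculum: 1; petiole constricted: 1; dorsal spines: 1; leaf margin serrate: 1; chelicerae fused: 2.
Total = 6.

6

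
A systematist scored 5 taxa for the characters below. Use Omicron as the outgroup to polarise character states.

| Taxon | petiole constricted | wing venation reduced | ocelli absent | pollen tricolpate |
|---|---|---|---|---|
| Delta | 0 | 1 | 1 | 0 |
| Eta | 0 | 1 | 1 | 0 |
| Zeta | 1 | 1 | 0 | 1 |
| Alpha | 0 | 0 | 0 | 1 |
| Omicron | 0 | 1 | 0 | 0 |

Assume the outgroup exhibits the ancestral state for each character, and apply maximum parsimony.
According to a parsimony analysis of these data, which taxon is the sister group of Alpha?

Character polarity is set by the outgroup: the derived state is whichever differs from the outgroup's state, so for wing venation reduced the derived state is '0', and for the remaining characters it is '1'.
petiole constricted: derived state '1' in Zeta only — an autapomorphy, so it tells us nothing about relationships among taxa.
wing venation reduced (derived state '0') is unique to Alpha (autapomorphy; uninformative for grouping).
Only Delta and Eta show the derived state '1' for ocelli absent, supporting them as a clade.
pollen tricolpate: derived state '1' in Alpha and Zeta only — synapomorphy for {Alpha, Zeta}.
Most parsimonious ingroup topology: ((Zeta,Alpha),(Eta,Delta)).
Alpha and Zeta form a cherry on this tree, so they are sister taxa.

Zeta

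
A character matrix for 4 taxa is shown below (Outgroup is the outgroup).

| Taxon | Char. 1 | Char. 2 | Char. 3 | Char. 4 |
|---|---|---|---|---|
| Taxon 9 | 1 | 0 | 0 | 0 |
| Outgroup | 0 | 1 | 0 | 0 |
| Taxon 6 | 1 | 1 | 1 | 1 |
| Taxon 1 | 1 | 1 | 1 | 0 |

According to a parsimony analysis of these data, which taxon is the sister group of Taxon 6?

Character polarity is set by the outgroup: the derived state is whichever differs from the outgroup's state, so for Char. 2 the derived state is '0', and for the remaining characters it is '1'.
All ingroup taxa share the derived state '1' for Char. 1; it defines the ingroup but does not resolve relationships within it.
Char. 2 (derived state '0') is unique to Taxon 9 (autapomorphy; uninformative for grouping).
Char. 3: derived state '1' in Taxon 1 and Taxon 6 only — synapomorphy for {Taxon 1, Taxon 6}.
Char. 4 (derived state '1') is unique to Taxon 6 (autapomorphy; uninformative for grouping).
Most parsimonious ingroup topology: ((Taxon 6,Taxon 1),Taxon 9).
Taxon 6 and Taxon 1 form a cherry on this tree, so they are sister taxa.

Taxon 1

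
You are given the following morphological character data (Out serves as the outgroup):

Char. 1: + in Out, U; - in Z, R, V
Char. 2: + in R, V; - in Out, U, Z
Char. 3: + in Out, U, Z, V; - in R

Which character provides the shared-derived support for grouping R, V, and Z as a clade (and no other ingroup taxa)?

Char. 1

Character polarity is set by the outgroup: the derived state is whichever differs from the outgroup's state, so for Char. 1, Char. 3 the derived state is '-', and for the remaining characters it is '+'.
Char. 1: derived state '-' in R, V, and Z only — synapomorphy for {R, V, Z}.
Char. 2 (derived state '+') is shared by R and V — a synapomorphy uniting that clade.
Char. 3: derived state '-' in R only — an autapomorphy, so it tells us nothing about relationships among taxa.
Most parsimonious ingroup topology: (U,(Z,(R,V))).
The clade {R, V, Z} is supported by Char. 1: its derived state '-' occurs in exactly those taxa and in no other taxon (including the outgroup).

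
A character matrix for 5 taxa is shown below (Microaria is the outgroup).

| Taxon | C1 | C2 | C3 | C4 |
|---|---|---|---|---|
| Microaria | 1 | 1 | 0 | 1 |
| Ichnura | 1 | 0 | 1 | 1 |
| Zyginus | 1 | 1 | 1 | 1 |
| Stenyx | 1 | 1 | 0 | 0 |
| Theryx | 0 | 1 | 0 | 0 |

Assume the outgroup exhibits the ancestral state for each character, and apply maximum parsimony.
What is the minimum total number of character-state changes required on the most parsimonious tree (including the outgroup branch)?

4

Character polarity is set by the outgroup: the derived state is whichever differs from the outgroup's state, so for C1, C2, C4 the derived state is '0', and for the remaining characters it is '1'.
C1: derived state '0' in Theryx only — an autapomorphy, so it tells us nothing about relationships among taxa.
C2 (derived state '0') is unique to Ichnura (autapomorphy; uninformative for grouping).
C3 (derived state '1') is shared by Ichnura and Zyginus — a synapomorphy uniting that clade.
C4: derived state '0' in Stenyx and Theryx only — synapomorphy for {Stenyx, Theryx}.
Most parsimonious ingroup topology: ((Ichnura,Zyginus),(Stenyx,Theryx)).
Changes per character on this tree: C1: 1; C2: 1; C3: 1; C4: 1.
Total = 4.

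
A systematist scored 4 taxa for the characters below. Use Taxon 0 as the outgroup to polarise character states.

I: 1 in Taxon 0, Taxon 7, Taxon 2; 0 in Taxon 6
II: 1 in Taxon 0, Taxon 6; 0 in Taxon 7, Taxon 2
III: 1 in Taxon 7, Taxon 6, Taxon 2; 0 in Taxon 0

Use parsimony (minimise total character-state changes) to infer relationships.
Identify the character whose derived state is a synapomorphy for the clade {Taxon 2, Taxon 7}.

Character polarity is set by the outgroup: the derived state is whichever differs from the outgroup's state, so for I, II the derived state is '0', and for the remaining characters it is '1'.
I (derived state '0') is unique to Taxon 6 (autapomorphy; uninformative for grouping).
II (derived state '0') is shared by Taxon 2 and Taxon 7 — a synapomorphy uniting that clade.
All ingroup taxa share the derived state '1' for III; it defines the ingroup but does not resolve relationships within it.
Most parsimonious ingroup topology: ((Taxon 7,Taxon 2),Taxon 6).
The clade {Taxon 2, Taxon 7} is supported by II: its derived state '0' occurs in exactly those taxa and in no other taxon (including the outgroup).

II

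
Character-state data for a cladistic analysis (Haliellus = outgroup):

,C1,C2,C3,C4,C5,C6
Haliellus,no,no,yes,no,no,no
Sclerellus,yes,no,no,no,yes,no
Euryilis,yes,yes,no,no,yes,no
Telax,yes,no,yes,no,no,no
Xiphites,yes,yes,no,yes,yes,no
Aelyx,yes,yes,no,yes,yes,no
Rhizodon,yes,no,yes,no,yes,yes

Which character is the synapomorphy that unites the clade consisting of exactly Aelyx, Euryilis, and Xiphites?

Character polarity is set by the outgroup: the derived state is whichever differs from the outgroup's state, so for C3 the derived state is 'no', and for the remaining characters it is 'yes'.
C1 (derived state 'yes') is shared by all ingroup taxa — unites the whole ingroup.
C2: derived state 'yes' in Aelyx, Euryilis, and Xiphites only — synapomorphy for {Aelyx, Euryilis, Xiphites}.
C3 (derived state 'no') is shared by Aelyx, Euryilis, Sclerellus, and Xiphites — a synapomorphy uniting that clade.
Only Aelyx and Xiphites show the derived state 'yes' for C4, supporting them as a clade.
Only Aelyx, Euryilis, Rhizodon, Sclerellus, and Xiphites show the derived state 'yes' for C5, supporting them as a clade.
C6 (derived state 'yes') is unique to Rhizodon (autapomorphy; uninformative for grouping).
Most parsimonious ingroup topology: (((Sclerellus,(Euryilis,(Xiphites,Aelyx))),Rhizodon),Telax).
The clade {Aelyx, Euryilis, Xiphites} is supported by C2: its derived state 'yes' occurs in exactly those taxa and in no other taxon (including the outgroup).

C2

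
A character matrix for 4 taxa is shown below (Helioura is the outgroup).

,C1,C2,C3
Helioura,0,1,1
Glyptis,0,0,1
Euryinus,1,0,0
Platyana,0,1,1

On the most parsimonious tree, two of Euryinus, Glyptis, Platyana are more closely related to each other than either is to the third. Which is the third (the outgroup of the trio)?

Platyana

Character polarity is set by the outgroup: the derived state is whichever differs from the outgroup's state, so for C2, C3 the derived state is '0', and for the remaining characters it is '1'.
C1: derived state '1' in Euryinus only — an autapomorphy, so it tells us nothing about relationships among taxa.
Only Euryinus and Glyptis show the derived state '0' for C2, supporting them as a clade.
C3: derived state '0' in Euryinus only — an autapomorphy, so it tells us nothing about relationships among taxa.
Most parsimonious ingroup topology: ((Glyptis,Euryinus),Platyana).
Glyptis and Euryinus share a more recent common ancestor with each other than either does with Platyana, so Platyana is the least closely related of the three.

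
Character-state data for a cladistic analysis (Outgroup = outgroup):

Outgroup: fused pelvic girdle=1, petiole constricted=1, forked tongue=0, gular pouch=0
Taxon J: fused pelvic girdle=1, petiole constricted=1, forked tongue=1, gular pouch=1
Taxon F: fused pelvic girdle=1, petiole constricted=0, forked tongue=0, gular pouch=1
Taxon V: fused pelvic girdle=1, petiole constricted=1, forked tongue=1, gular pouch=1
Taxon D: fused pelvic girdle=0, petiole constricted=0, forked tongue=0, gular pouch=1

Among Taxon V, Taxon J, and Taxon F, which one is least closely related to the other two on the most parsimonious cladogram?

Taxon F

Character polarity is set by the outgroup: the derived state is whichever differs from the outgroup's state, so for fused pelvic girdle, petiole constricted the derived state is '0', and for the remaining characters it is '1'.
fused pelvic girdle: derived state '0' in Taxon D only — an autapomorphy, so it tells us nothing about relationships among taxa.
petiole constricted (derived state '0') is shared by Taxon D and Taxon F — a synapomorphy uniting that clade.
Only Taxon J and Taxon V show the derived state '1' for forked tongue, supporting them as a clade.
gular pouch (derived state '1') is shared by all ingroup taxa — unites the whole ingroup.
Most parsimonious ingroup topology: ((Taxon J,Taxon V),(Taxon F,Taxon D)).
Taxon V and Taxon J share a more recent common ancestor with each other than either does with Taxon F, so Taxon F is the least closely related of the three.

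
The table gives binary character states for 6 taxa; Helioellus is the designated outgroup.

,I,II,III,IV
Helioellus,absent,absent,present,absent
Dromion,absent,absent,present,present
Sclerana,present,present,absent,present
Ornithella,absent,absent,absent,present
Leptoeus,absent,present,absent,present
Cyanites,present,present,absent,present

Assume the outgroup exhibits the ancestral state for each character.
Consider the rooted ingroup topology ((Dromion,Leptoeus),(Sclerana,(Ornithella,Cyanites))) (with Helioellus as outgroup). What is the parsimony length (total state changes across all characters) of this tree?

8

Map each character onto ((Dromion,Leptoeus),(Sclerana,(Ornithella,Cyanites))) (rooted by Helioellus) and count the minimum state changes it requires (Fitch parsimony):
I: 2; II: 3; III: 2; IV: 1.
Total tree length = 8.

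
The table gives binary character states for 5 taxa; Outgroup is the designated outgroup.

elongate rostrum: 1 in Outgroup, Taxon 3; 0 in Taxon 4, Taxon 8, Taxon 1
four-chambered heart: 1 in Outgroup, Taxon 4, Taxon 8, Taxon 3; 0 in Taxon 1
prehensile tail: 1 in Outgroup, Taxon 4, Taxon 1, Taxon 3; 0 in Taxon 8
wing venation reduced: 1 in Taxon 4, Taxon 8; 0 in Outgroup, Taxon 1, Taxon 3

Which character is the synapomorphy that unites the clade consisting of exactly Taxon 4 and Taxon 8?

wing venation reduced

Character polarity is set by the outgroup: the derived state is whichever differs from the outgroup's state, so for elongate rostrum, four-chambered heart, prehensile tail the derived state is '0', and for the remaining characters it is '1'.
Only Taxon 1, Taxon 4, and Taxon 8 show the derived state '0' for elongate rostrum, supporting them as a clade.
four-chambered heart (derived state '0') is unique to Taxon 1 (autapomorphy; uninformative for grouping).
prehensile tail (derived state '0') is unique to Taxon 8 (autapomorphy; uninformative for grouping).
wing venation reduced: derived state '1' in Taxon 4 and Taxon 8 only — synapomorphy for {Taxon 4, Taxon 8}.
Most parsimonious ingroup topology: (((Taxon 4,Taxon 8),Taxon 1),Taxon 3).
The clade {Taxon 4, Taxon 8} is supported by wing venation reduced: its derived state '1' occurs in exactly those taxa and in no other taxon (including the outgroup).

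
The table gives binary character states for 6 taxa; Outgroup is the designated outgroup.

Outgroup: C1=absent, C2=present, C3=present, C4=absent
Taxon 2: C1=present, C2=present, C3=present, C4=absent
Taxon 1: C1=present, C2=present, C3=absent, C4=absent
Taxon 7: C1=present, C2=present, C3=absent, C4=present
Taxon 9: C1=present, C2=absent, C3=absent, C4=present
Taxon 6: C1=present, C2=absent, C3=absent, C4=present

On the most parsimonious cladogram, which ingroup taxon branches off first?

Character polarity is set by the outgroup: the derived state is whichever differs from the outgroup's state, so for C2, C3 the derived state is 'absent', and for the remaining characters it is 'present'.
All ingroup taxa share the derived state 'present' for C1; it defines the ingroup but does not resolve relationships within it.
C2 (derived state 'absent') is shared by Taxon 6 and Taxon 9 — a synapomorphy uniting that clade.
C3 (derived state 'absent') is shared by Taxon 1, Taxon 6, Taxon 7, and Taxon 9 — a synapomorphy uniting that clade.
C4 (derived state 'present') is shared by Taxon 6, Taxon 7, and Taxon 9 — a synapomorphy uniting that clade.
Most parsimonious ingroup topology: (Taxon 2,(Taxon 1,(Taxon 7,(Taxon 9,Taxon 6)))).
Taxon 2 is sister to the clade containing all other ingroup taxa, so it is the earliest-diverging (most basal) ingroup lineage.

Taxon 2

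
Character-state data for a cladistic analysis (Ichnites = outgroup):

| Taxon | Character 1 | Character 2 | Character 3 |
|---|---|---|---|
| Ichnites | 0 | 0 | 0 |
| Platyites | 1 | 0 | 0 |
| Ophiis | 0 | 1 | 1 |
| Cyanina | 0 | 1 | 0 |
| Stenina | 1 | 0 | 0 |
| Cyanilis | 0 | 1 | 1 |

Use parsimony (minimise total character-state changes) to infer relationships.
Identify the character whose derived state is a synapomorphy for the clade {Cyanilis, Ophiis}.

The outgroup has state '0' for every character, so '1' is the derived state throughout.
Character 1: derived state '1' in Platyites and Stenina only — synapomorphy for {Platyites, Stenina}.
Only Cyanilis, Cyanina, and Ophiis show the derived state '1' for Character 2, supporting them as a clade.
Character 3 (derived state '1') is shared by Cyanilis and Ophiis — a synapomorphy uniting that clade.
Most parsimonious ingroup topology: ((Platyites,Stenina),((Ophiis,Cyanilis),Cyanina)).
The clade {Cyanilis, Ophiis} is supported by Character 3: its derived state '1' occurs in exactly those taxa and in no other taxon (including the outgroup).

Character 3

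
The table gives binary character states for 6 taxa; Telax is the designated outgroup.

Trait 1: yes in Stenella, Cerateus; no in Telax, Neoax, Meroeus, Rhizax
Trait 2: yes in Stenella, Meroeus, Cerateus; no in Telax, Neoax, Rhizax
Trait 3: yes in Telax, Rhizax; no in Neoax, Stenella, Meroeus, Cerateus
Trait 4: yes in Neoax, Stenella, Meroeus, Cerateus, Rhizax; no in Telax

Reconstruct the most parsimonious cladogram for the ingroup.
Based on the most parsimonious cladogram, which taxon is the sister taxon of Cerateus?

Character polarity is set by the outgroup: the derived state is whichever differs from the outgroup's state, so for Trait 3 the derived state is 'no', and for the remaining characters it is 'yes'.
Trait 1 (derived state 'yes') is shared by Cerateus and Stenella — a synapomorphy uniting that clade.
Trait 2: derived state 'yes' in Cerateus, Meroeus, and Stenella only — synapomorphy for {Cerateus, Meroeus, Stenella}.
Only Cerateus, Meroeus, Neoax, and Stenella show the derived state 'no' for Trait 3, supporting them as a clade.
Trait 4 (derived state 'yes') is shared by all ingroup taxa — unites the whole ingroup.
Most parsimonious ingroup topology: ((Neoax,((Stenella,Cerateus),Meroeus)),Rhizax).
Cerateus and Stenella form a cherry on this tree, so they are sister taxa.

Stenella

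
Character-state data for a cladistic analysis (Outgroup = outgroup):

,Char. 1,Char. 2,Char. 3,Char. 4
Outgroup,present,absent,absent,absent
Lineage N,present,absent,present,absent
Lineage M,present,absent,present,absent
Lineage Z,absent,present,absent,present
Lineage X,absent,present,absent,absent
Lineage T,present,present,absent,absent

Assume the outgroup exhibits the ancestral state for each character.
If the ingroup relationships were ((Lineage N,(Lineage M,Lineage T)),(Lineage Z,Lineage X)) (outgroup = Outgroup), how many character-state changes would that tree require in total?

Map each character onto ((Lineage N,(Lineage M,Lineage T)),(Lineage Z,Lineage X)) (rooted by Outgroup) and count the minimum state changes it requires (Fitch parsimony):
Char. 1: 1; Char. 2: 2; Char. 3: 2; Char. 4: 1.
Total tree length = 6.

6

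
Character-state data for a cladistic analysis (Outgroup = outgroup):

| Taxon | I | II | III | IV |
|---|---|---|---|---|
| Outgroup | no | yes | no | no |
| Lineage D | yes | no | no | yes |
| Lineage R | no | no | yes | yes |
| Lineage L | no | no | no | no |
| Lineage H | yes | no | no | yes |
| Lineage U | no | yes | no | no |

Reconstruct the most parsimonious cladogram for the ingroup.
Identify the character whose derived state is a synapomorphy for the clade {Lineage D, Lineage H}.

I

Character polarity is set by the outgroup: the derived state is whichever differs from the outgroup's state, so for II the derived state is 'no', and for the remaining characters it is 'yes'.
I (derived state 'yes') is shared by Lineage D and Lineage H — a synapomorphy uniting that clade.
II: derived state 'no' in Lineage D, Lineage H, Lineage L, and Lineage R only — synapomorphy for {Lineage D, Lineage H, Lineage L, Lineage R}.
III: derived state 'yes' in Lineage R only — an autapomorphy, so it tells us nothing about relationships among taxa.
IV (derived state 'yes') is shared by Lineage D, Lineage H, and Lineage R — a synapomorphy uniting that clade.
Most parsimonious ingroup topology: ((((Lineage D,Lineage H),Lineage R),Lineage L),Lineage U).
The clade {Lineage D, Lineage H} is supported by I: its derived state 'yes' occurs in exactly those taxa and in no other taxon (including the outgroup).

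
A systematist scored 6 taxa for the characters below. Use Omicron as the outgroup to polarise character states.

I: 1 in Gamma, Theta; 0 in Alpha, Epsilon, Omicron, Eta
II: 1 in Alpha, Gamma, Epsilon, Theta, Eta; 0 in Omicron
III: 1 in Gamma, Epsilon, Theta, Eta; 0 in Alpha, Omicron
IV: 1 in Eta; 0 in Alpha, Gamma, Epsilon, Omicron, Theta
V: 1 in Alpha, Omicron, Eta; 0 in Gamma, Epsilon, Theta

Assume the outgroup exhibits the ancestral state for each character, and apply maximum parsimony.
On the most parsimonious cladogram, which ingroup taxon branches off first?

Character polarity is set by the outgroup: the derived state is whichever differs from the outgroup's state, so for V the derived state is '0', and for the remaining characters it is '1'.
I: derived state '1' in Gamma and Theta only — synapomorphy for {Gamma, Theta}.
II (derived state '1') is shared by all ingroup taxa — unites the whole ingroup.
III: derived state '1' in Epsilon, Eta, Gamma, and Theta only — synapomorphy for {Epsilon, Eta, Gamma, Theta}.
IV (derived state '1') is unique to Eta (autapomorphy; uninformative for grouping).
V (derived state '0') is shared by Epsilon, Gamma, and Theta — a synapomorphy uniting that clade.
Most parsimonious ingroup topology: ((((Gamma,Theta),Epsilon),Eta),Alpha).
Alpha is sister to the clade containing all other ingroup taxa, so it is the earliest-diverging (most basal) ingroup lineage.

Alpha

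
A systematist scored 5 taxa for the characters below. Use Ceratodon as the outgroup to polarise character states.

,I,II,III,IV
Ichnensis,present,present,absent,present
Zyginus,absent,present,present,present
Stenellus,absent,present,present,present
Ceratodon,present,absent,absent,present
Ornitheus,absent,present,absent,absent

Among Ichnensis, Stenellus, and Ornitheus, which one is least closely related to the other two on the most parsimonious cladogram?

Character polarity is set by the outgroup: the derived state is whichever differs from the outgroup's state, so for I, IV the derived state is 'absent', and for the remaining characters it is 'present'.
I: derived state 'absent' in Ornitheus, Stenellus, and Zyginus only — synapomorphy for {Ornitheus, Stenellus, Zyginus}.
All ingroup taxa share the derived state 'present' for II; it defines the ingroup but does not resolve relationships within it.
III (derived state 'present') is shared by Stenellus and Zyginus — a synapomorphy uniting that clade.
IV (derived state 'absent') is unique to Ornitheus (autapomorphy; uninformative for grouping).
Most parsimonious ingroup topology: (((Stenellus,Zyginus),Ornitheus),Ichnensis).
Ornitheus and Stenellus share a more recent common ancestor with each other than either does with Ichnensis, so Ichnensis is the least closely related of the three.

Ichnensis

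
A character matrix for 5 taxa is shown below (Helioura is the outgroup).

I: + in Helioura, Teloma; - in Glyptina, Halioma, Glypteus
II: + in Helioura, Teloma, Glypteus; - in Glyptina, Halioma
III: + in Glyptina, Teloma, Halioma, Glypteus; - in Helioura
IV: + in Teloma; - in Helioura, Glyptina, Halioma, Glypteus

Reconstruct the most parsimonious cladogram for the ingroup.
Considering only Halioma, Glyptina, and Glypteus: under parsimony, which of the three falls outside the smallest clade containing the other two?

Glypteus

Character polarity is set by the outgroup: the derived state is whichever differs from the outgroup's state, so for I, II the derived state is '-', and for the remaining characters it is '+'.
I (derived state '-') is shared by Glypteus, Glyptina, and Halioma — a synapomorphy uniting that clade.
Only Glyptina and Halioma show the derived state '-' for II, supporting them as a clade.
All ingroup taxa share the derived state '+' for III; it defines the ingroup but does not resolve relationships within it.
IV: derived state '+' in Teloma only — an autapomorphy, so it tells us nothing about relationships among taxa.
Most parsimonious ingroup topology: (((Glyptina,Halioma),Glypteus),Teloma).
Halioma and Glyptina share a more recent common ancestor with each other than either does with Glypteus, so Glypteus is the least closely related of the three.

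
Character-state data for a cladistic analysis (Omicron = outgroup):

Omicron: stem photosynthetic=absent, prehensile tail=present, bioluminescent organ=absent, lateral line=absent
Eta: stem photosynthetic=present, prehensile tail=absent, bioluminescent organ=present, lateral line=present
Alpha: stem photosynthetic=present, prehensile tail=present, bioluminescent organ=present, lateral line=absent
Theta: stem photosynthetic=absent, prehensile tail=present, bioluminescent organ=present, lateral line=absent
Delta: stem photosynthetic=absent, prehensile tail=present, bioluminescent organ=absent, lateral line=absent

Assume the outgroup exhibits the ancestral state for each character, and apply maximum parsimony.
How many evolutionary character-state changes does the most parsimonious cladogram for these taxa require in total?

Character polarity is set by the outgroup: the derived state is whichever differs from the outgroup's state, so for prehensile tail the derived state is 'absent', and for the remaining characters it is 'present'.
stem photosynthetic (derived state 'present') is shared by Alpha and Eta — a synapomorphy uniting that clade.
prehensile tail (derived state 'absent') is unique to Eta (autapomorphy; uninformative for grouping).
Only Alpha, Eta, and Theta show the derived state 'present' for bioluminescent organ, supporting them as a clade.
lateral line (derived state 'present') is unique to Eta (autapomorphy; uninformative for grouping).
Most parsimonious ingroup topology: (((Eta,Alpha),Theta),Delta).
Changes per character on this tree: stem photosynthetic: 1; prehensile tail: 1; bioluminescent organ: 1; lateral line: 1.
Total = 4.

4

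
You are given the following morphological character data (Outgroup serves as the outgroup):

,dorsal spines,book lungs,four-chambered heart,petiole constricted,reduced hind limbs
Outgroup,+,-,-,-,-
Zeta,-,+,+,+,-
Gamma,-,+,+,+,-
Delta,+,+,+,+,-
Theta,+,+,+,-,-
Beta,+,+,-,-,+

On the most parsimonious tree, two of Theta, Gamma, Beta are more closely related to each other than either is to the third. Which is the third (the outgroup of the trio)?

Beta

Character polarity is set by the outgroup: the derived state is whichever differs from the outgroup's state, so for dorsal spines the derived state is '-', and for the remaining characters it is '+'.
Only Gamma and Zeta show the derived state '-' for dorsal spines, supporting them as a clade.
book lungs (derived state '+') is shared by all ingroup taxa — unites the whole ingroup.
four-chambered heart: derived state '+' in Delta, Gamma, Theta, and Zeta only — synapomorphy for {Delta, Gamma, Theta, Zeta}.
Only Delta, Gamma, and Zeta show the derived state '+' for petiole constricted, supporting them as a clade.
reduced hind limbs (derived state '+') is unique to Beta (autapomorphy; uninformative for grouping).
Most parsimonious ingroup topology: ((((Zeta,Gamma),Delta),Theta),Beta).
Gamma and Theta share a more recent common ancestor with each other than either does with Beta, so Beta is the least closely related of the three.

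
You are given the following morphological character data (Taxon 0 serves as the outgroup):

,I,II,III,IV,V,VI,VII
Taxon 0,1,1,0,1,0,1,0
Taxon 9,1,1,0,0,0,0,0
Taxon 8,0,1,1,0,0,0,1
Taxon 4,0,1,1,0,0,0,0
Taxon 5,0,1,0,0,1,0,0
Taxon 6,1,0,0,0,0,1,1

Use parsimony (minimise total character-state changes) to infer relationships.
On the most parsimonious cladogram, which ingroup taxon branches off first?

Character polarity is set by the outgroup: the derived state is whichever differs from the outgroup's state, so for I, II, IV, VI the derived state is '0', and for the remaining characters it is '1'.
Only Taxon 4, Taxon 5, and Taxon 8 show the derived state '0' for I, supporting them as a clade.
II: derived state '0' in Taxon 6 only — an autapomorphy, so it tells us nothing about relationships among taxa.
III: derived state '1' in Taxon 4 and Taxon 8 only — synapomorphy for {Taxon 4, Taxon 8}.
IV (derived state '0') is shared by all ingroup taxa — unites the whole ingroup.
V (derived state '1') is unique to Taxon 5 (autapomorphy; uninformative for grouping).
VI (derived state '0') is shared by Taxon 4, Taxon 5, Taxon 8, and Taxon 9 — a synapomorphy uniting that clade.
VII groups Taxon 6 and Taxon 8, which is incompatible with the clades supported by the remaining characters; treating it as convergent (homoplasy) costs fewer steps than any alternative tree.
Most parsimonious ingroup topology: ((Taxon 9,((Taxon 8,Taxon 4),Taxon 5)),Taxon 6).
Taxon 6 is sister to the clade containing all other ingroup taxa, so it is the earliest-diverging (most basal) ingroup lineage.

Taxon 6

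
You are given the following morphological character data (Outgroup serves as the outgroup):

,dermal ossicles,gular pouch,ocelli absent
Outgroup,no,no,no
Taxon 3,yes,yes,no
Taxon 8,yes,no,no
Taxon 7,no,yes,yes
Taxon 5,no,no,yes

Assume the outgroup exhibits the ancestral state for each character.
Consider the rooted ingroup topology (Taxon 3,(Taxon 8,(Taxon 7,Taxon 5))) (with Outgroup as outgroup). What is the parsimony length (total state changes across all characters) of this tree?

Map each character onto (Taxon 3,(Taxon 8,(Taxon 7,Taxon 5))) (rooted by Outgroup) and count the minimum state changes it requires (Fitch parsimony):
dermal ossicles: 2; gular pouch: 2; ocelli absent: 1.
Total tree length = 5.

5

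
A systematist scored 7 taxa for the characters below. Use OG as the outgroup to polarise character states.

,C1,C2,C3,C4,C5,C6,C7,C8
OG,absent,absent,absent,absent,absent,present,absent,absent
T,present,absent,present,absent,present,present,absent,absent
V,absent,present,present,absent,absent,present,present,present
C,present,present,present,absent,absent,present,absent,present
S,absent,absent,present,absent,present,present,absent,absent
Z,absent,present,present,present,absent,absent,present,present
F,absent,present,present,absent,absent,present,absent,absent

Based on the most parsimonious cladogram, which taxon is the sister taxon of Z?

Character polarity is set by the outgroup: the derived state is whichever differs from the outgroup's state, so for C6 the derived state is 'absent', and for the remaining characters it is 'present'.
C1 (state 'present') occurs in C and T but conflicts with the nesting implied by the other characters — most parsimoniously interpreted as homoplasy.
Only C, F, V, and Z show the derived state 'present' for C2, supporting them as a clade.
C3 (derived state 'present') is shared by all ingroup taxa — unites the whole ingroup.
C4 (derived state 'present') is unique to Z (autapomorphy; uninformative for grouping).
C5: derived state 'present' in S and T only — synapomorphy for {S, T}.
C6: derived state 'absent' in Z only — an autapomorphy, so it tells us nothing about relationships among taxa.
C7 (derived state 'present') is shared by V and Z — a synapomorphy uniting that clade.
C8 (derived state 'present') is shared by C, V, and Z — a synapomorphy uniting that clade.
Most parsimonious ingroup topology: ((T,S),(((V,Z),C),F)).
Z and V form a cherry on this tree, so they are sister taxa.

V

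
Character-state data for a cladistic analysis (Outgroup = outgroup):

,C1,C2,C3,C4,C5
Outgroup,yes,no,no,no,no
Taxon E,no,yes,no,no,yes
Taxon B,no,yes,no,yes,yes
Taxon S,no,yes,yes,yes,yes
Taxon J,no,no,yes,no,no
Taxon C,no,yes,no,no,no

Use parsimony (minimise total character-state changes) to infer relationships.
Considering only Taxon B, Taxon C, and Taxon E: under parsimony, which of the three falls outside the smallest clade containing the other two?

Taxon C

Character polarity is set by the outgroup: the derived state is whichever differs from the outgroup's state, so for C1 the derived state is 'no', and for the remaining characters it is 'yes'.
C1 (derived state 'no') is shared by all ingroup taxa — unites the whole ingroup.
C2: derived state 'yes' in Taxon B, Taxon C, Taxon E, and Taxon S only — synapomorphy for {Taxon B, Taxon C, Taxon E, Taxon S}.
C3 groups Taxon J and Taxon S, which is incompatible with the clades supported by the remaining characters; treating it as convergent (homoplasy) costs fewer steps than any alternative tree.
C4: derived state 'yes' in Taxon B and Taxon S only — synapomorphy for {Taxon B, Taxon S}.
Only Taxon B, Taxon E, and Taxon S show the derived state 'yes' for C5, supporting them as a clade.
Most parsimonious ingroup topology: (((Taxon E,(Taxon B,Taxon S)),Taxon C),Taxon J).
Taxon B and Taxon E share a more recent common ancestor with each other than either does with Taxon C, so Taxon C is the least closely related of the three.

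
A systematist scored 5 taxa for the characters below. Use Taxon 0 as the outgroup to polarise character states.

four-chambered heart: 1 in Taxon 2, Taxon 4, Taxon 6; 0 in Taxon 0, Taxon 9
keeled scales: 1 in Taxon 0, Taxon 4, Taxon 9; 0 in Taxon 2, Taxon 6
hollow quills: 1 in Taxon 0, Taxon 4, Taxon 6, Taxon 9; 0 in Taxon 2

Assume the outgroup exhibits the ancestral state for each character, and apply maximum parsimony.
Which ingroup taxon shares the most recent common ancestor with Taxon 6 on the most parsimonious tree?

Character polarity is set by the outgroup: the derived state is whichever differs from the outgroup's state, so for keeled scales, hollow quills the derived state is '0', and for the remaining characters it is '1'.
Only Taxon 2, Taxon 4, and Taxon 6 show the derived state '1' for four-chambered heart, supporting them as a clade.
keeled scales (derived state '0') is shared by Taxon 2 and Taxon 6 — a synapomorphy uniting that clade.
hollow quills: derived state '0' in Taxon 2 only — an autapomorphy, so it tells us nothing about relationships among taxa.
Most parsimonious ingroup topology: (((Taxon 2,Taxon 6),Taxon 4),Taxon 9).
Taxon 6 and Taxon 2 form a cherry on this tree, so they are sister taxa.

Taxon 2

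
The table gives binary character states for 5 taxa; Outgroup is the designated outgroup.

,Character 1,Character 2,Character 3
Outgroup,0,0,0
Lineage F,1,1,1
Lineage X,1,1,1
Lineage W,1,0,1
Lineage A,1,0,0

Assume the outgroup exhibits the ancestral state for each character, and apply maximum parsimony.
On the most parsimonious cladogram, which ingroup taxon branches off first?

The outgroup has state '0' for every character, so '1' is the derived state throughout.
All ingroup taxa share the derived state '1' for Character 1; it defines the ingroup but does not resolve relationships within it.
Character 2: derived state '1' in Lineage F and Lineage X only — synapomorphy for {Lineage F, Lineage X}.
Only Lineage F, Lineage W, and Lineage X show the derived state '1' for Character 3, supporting them as a clade.
Most parsimonious ingroup topology: (((Lineage F,Lineage X),Lineage W),Lineage A).
Lineage A is sister to the clade containing all other ingroup taxa, so it is the earliest-diverging (most basal) ingroup lineage.

Lineage A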